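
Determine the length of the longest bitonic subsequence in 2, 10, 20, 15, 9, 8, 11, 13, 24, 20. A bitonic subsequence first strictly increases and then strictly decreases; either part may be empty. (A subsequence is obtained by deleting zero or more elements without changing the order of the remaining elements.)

Let inc[i] be the LIS ending at i and dec[i] the longest strictly decreasing subsequence starting at i. inc = [1, 2, 3, 3, 2, 2, 3, 4, 5, 5], dec = [1, 3, 4, 3, 2, 1, 1, 1, 2, 1].
max_i inc[i]+dec[i]−1 = 6, with one witness 2, 10, 20, 15, 9, 8.

6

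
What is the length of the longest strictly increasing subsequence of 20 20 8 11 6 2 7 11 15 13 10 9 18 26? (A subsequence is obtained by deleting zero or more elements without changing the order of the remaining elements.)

Let dp[i] be the longest increasing subsequence ending at position i. Then dp = [1, 1, 1, 2, 1, 1, 2, 3, 4, 4, 3, 3, 5, 6].
The maximum is 6; one witness is 6, 7, 11, 15, 18, 26 at positions 5,7,8,9,13,14.

6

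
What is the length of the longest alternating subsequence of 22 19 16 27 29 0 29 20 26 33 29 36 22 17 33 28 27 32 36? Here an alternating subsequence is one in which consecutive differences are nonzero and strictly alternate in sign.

13

Track the best alternating length ending on an up-step vs a down-step at each position: up/down = 1/1, 1/2, 1/2, 3/1, 3/1, 1/4, 5/1, 5/6, 7/6, 7/1, 7/8, 9/1, 7/10, 5/10, 11/10, 11/12, 11/12, 13/12, 13/1.
The maximum over both is 13; one such subsequence is 22, 19, 27, 0, 29, 20, 33, 29, 36, 22, 33, 28, 32.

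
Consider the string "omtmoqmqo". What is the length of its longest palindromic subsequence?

One longest palindromic subsequence is oqmqo (positions 1,6,7,8,9); it reads the same forward and backward, and the interval DP gives dp[1][9] = 5.

5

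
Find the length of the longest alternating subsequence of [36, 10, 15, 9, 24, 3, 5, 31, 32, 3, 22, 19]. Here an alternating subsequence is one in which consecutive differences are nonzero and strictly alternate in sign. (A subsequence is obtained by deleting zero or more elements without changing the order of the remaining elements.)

10

Track the best alternating length ending on an up-step vs a down-step at each position: up/down = 1/1, 1/2, 3/2, 1/4, 5/2, 1/6, 7/6, 7/2, 7/2, 1/8, 9/8, 9/10.
The maximum over both is 10; one such subsequence is 36, 10, 15, 9, 24, 3, 5, 3, 22, 19.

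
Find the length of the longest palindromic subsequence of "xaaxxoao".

One longest palindromic subsequence is axxa (positions 3,4,5,7); it reads the same forward and backward, and the interval DP gives dp[1][8] = 4.

4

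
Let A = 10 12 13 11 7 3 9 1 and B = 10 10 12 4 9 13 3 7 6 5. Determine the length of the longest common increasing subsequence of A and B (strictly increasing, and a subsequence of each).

3

A longest common strictly increasing subsequence is 10, 12, 13 (length 3); it appears in order in both A and B, and no longer such subsequence exists.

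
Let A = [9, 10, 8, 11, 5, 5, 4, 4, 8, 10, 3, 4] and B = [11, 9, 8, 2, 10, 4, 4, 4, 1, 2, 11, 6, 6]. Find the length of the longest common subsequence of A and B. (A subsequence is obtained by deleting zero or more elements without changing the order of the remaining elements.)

A longest common subsequence is 9, 10, 4, 4, 4 (length 5); the LCS DP confirms no longer common subsequence exists.

5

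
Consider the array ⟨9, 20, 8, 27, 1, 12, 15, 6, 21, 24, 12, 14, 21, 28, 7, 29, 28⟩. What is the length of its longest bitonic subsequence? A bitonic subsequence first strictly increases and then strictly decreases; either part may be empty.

8

One longest bitonic subsequence is 9, 12, 15, 21, 24, 28, 29, 28 (positions 1,6,7,9,10,14,16,17): it rises to 29 then falls. Length 8 is optimal.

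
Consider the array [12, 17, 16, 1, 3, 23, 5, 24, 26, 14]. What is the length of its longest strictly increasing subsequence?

5

One longest increasing subsequence is 12, 17, 23, 24, 26 (positions 1,2,6,8,9), of length 5; no longer one exists.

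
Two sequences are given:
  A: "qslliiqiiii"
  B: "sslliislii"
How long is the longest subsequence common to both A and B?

Backtracking the LCS table gives one alignment: s (A2,B2) → l (A3,B3) → l (A4,B4) → i (A5,B5) → i (A6,B6) → i (A10,B9) → i (A11,B10).
So the longest common subsequence has length 7.

7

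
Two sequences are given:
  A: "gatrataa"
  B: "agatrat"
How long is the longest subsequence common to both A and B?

6

Backtracking the LCS table gives one alignment: g (A1,B2) → a (A2,B3) → t (A3,B4) → r (A4,B5) → a (A5,B6) → t (A6,B7).
So the longest common subsequence has length 6.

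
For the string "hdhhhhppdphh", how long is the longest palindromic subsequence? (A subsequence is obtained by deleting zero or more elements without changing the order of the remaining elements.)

8

Using dp[i][j] = 2 + dp[i+1][j−1] if the ends match, else max(dp[i+1][j], dp[i][j−1]):
dp[1][12] = 8. A witness is hdhhhhdh at positions 1,2,3,4,5,6,9,12.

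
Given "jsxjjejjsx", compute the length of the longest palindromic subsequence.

7

One longest palindromic subsequence is xjjejjx (positions 3,4,5,6,7,8,10); it reads the same forward and backward, and the interval DP gives dp[1][10] = 7.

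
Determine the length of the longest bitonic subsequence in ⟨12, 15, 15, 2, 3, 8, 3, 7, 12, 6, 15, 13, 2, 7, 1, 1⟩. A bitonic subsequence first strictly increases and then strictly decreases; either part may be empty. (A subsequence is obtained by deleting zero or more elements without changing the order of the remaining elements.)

Let inc[i] be the LIS ending at i and dec[i] the longest strictly decreasing subsequence starting at i. inc = [1, 2, 2, 1, 2, 3, 2, 3, 4, 3, 5, 5, 1, 4, 1, 1], dec = [6, 6, 6, 2, 3, 5, 3, 4, 4, 3, 4, 3, 2, 2, 1, 1].
max_i inc[i]+dec[i]−1 = 8, with one witness 2, 3, 8, 12, 15, 13, 7, 1.

8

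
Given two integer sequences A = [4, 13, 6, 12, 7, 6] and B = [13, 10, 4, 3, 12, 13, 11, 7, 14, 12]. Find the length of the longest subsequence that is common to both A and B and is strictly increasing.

For each value that appears in both, track the longest common increasing run ending there.
The best achievable length is 2; one witness is 4, 12 (A-positions 1,4, B-positions 3,5).

2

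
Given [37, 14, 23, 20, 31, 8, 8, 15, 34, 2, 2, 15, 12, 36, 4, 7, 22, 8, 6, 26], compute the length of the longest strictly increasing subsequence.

Scanning left to right, the best length ending at each element is: 37→1, 14→1, 23→2, 20→2, 31→3, 8→1, 8→1, 15→2, 34→4, 2→1, 2→1, 15→2, 12→2, 36→5, 4→2, 7→3, 22→4, 8→4, 6→3, 26→5.
So the longest increasing subsequence has length 5, e.g. 14, 23, 31, 34, 36.

5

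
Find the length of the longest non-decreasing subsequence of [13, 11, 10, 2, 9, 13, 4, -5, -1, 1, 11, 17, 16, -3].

5

Let dp[i] be the longest non-decreasing subsequence ending at position i. Then dp = [1, 1, 1, 1, 2, 3, 2, 1, 2, 3, 4, 5, 5, 2].
The maximum is 5; one witness is -5, -1, 1, 11, 17 at positions 8,9,10,11,12.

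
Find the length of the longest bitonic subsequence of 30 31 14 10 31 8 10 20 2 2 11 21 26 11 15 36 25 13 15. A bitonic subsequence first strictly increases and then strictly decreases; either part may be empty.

8

Let inc[i] be the LIS ending at i and dec[i] the longest strictly decreasing subsequence starting at i. inc = [1, 2, 1, 1, 2, 1, 2, 3, 1, 1, 3, 4, 5, 3, 4, 6, 5, 4, 5], dec = [5, 5, 4, 3, 4, 2, 2, 3, 1, 1, 1, 3, 3, 1, 2, 3, 2, 1, 1].
max_i inc[i]+dec[i]−1 = 8, with one witness 8, 10, 20, 21, 26, 36, 25, 15.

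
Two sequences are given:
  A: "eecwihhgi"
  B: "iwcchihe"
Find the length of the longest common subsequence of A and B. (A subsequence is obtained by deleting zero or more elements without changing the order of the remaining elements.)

Backtracking the LCS table gives one alignment: c (A3,B4) → i (A5,B6) → h (A6,B7).
So the longest common subsequence has length 3.

3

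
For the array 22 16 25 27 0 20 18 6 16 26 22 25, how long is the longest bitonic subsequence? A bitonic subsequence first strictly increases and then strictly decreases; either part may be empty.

Let inc[i] be the LIS ending at i and dec[i] the longest strictly decreasing subsequence starting at i. inc = [1, 1, 2, 3, 1, 2, 2, 2, 3, 4, 4, 5], dec = [4, 2, 4, 4, 1, 3, 2, 1, 1, 2, 1, 1].
max_i inc[i]+dec[i]−1 = 6, with one witness 22, 25, 27, 20, 18, 16.

6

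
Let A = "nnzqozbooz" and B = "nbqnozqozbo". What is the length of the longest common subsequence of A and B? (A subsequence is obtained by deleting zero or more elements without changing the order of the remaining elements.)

8

A longest common subsequence is nnzqozbo (length 8); the LCS DP confirms no longer common subsequence exists.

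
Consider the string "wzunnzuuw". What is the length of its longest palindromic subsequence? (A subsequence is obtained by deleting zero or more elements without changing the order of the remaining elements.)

6

One longest palindromic subsequence is wunnuw (positions 1,3,4,5,8,9); it reads the same forward and backward, and the interval DP gives dp[1][9] = 6.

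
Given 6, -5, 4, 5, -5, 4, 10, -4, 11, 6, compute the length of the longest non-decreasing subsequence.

5

Let dp[i] be the longest non-decreasing subsequence ending at position i. Then dp = [1, 1, 2, 3, 2, 3, 4, 3, 5, 4].
The maximum is 5; one witness is -5, 4, 5, 10, 11 at positions 2,3,4,7,9.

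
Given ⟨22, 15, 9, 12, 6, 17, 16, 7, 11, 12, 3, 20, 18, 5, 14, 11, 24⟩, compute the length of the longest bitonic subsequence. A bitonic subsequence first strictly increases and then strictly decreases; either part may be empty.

8

Let inc[i] be the LIS ending at i and dec[i] the longest strictly decreasing subsequence starting at i. inc = [1, 1, 1, 2, 1, 3, 3, 2, 3, 4, 1, 5, 5, 2, 5, 3, 6], dec = [5, 4, 3, 3, 2, 4, 3, 2, 2, 2, 1, 4, 3, 1, 2, 1, 1].
max_i inc[i]+dec[i]−1 = 8, with one witness 6, 7, 11, 12, 20, 18, 14, 11.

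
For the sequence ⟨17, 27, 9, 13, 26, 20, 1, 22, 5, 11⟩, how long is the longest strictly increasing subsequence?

4

Scanning left to right, the best length ending at each element is: 17→1, 27→2, 9→1, 13→2, 26→3, 20→3, 1→1, 22→4, 5→2, 11→3.
So the longest increasing subsequence has length 4, e.g. 9, 13, 20, 22.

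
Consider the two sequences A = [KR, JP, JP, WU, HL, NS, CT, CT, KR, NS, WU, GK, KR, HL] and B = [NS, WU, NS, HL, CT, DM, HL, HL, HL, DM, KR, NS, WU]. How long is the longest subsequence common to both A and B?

6

Backtracking the LCS table gives one alignment: WU (A4,B2) → HL (A5,B4) → CT (A7,B5) → KR (A9,B11) → NS (A10,B12) → WU (A11,B13).
So the longest common subsequence has length 6.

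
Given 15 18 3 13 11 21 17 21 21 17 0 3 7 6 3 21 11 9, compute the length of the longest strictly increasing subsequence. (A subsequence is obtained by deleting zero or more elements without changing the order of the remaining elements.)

4

One longest increasing subsequence is 3, 13, 17, 21 (positions 3,4,7,8), of length 4; no longer one exists.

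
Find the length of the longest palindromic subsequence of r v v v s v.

4

One longest palindromic subsequence is vvvv (positions 2,3,4,6); it reads the same forward and backward, and the interval DP gives dp[1][6] = 4.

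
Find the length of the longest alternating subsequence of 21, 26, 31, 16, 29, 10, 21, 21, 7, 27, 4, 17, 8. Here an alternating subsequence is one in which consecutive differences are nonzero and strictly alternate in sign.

11

Track the best alternating length ending on an up-step vs a down-step at each position: up/down = 1/1, 2/1, 2/1, 1/3, 4/3, 1/5, 6/5, 6/5, 1/7, 8/5, 1/9, 10/9, 10/11.
The maximum over both is 11; one such subsequence is 21, 26, 16, 29, 10, 21, 7, 27, 4, 17, 8.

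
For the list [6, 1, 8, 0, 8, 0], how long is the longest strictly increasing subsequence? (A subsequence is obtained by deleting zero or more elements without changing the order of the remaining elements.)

2

Let dp[i] be the longest increasing subsequence ending at position i. Then dp = [1, 1, 2, 1, 2, 1].
The maximum is 2; one witness is 6, 8 at positions 1,3.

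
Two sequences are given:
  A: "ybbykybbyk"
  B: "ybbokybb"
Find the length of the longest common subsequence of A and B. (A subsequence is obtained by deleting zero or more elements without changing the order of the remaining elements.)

7

Backtracking the LCS table gives one alignment: y (A1,B1) → b (A2,B2) → b (A3,B3) → k (A5,B5) → y (A6,B6) → b (A7,B7) → b (A8,B8).
So the longest common subsequence has length 7.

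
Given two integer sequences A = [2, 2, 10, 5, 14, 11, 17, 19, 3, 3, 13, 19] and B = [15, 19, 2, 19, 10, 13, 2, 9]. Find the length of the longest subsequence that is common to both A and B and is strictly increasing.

For each value that appears in both, track the longest common increasing run ending there.
The best achievable length is 3; one witness is 2, 10, 13 (A-positions 1,3,11, B-positions 3,5,6).

3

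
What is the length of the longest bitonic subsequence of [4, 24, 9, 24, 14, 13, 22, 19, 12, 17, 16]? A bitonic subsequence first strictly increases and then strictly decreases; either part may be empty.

7

Let inc[i] be the LIS ending at i and dec[i] the longest strictly decreasing subsequence starting at i. inc = [1, 2, 2, 3, 3, 3, 4, 4, 3, 4, 4], dec = [1, 5, 1, 5, 3, 2, 4, 3, 1, 2, 1].
max_i inc[i]+dec[i]−1 = 7, with one witness 4, 9, 24, 22, 19, 17, 16.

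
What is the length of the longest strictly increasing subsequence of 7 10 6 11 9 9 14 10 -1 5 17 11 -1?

One longest increasing subsequence is 7, 10, 11, 14, 17 (positions 1,2,4,7,11), of length 5; no longer one exists.

5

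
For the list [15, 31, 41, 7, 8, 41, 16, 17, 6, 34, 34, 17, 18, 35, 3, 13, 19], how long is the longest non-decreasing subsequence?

7

One longest non-decreasing subsequence is 7, 8, 16, 17, 34, 34, 35 (positions 4,5,7,8,10,11,14), of length 7; no longer one exists.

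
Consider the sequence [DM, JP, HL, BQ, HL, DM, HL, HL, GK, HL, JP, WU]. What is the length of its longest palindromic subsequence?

One longest palindromic subsequence is JP HL HL HL HL HL JP (positions 2,3,5,7,8,10,11); it reads the same forward and backward, and the interval DP gives dp[1][12] = 7.

7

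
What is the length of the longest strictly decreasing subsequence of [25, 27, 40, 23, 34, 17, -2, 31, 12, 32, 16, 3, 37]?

5

One longest decreasing subsequence is 25, 23, 17, 12, 3 (positions 1,4,6,9,12), of length 5; no longer one exists.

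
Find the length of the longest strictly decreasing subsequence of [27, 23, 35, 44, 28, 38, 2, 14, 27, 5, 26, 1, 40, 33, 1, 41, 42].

Scanning left to right, the best length ending at each element is: 27→1, 23→2, 35→1, 44→1, 28→2, 38→2, 2→3, 14→3, 27→3, 5→4, 26→4, 1→5, 40→2, 33→3, 1→5, 41→2, 42→2.
So the longest decreasing subsequence has length 5, e.g. 27, 23, 14, 5, 1.

5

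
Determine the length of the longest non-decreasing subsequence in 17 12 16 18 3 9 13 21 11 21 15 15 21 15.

6

Let dp[i] be the longest non-decreasing subsequence ending at position i. Then dp = [1, 1, 2, 3, 1, 2, 3, 4, 3, 5, 4, 5, 6, 6].
The maximum is 6; one witness is 12, 16, 18, 21, 21, 21 at positions 2,3,4,8,10,13.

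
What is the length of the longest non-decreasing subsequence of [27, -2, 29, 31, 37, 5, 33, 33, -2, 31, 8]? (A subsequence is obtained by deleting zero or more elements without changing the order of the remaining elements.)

5

One longest non-decreasing subsequence is 27, 29, 31, 33, 33 (positions 1,3,4,7,8), of length 5; no longer one exists.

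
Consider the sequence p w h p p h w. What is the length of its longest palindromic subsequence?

6

One longest palindromic subsequence is whpphw (positions 2,3,4,5,6,7); it reads the same forward and backward, and the interval DP gives dp[1][7] = 6.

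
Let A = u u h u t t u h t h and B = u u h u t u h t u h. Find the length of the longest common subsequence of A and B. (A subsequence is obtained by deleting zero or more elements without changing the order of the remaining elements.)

9

Backtracking the LCS table gives one alignment: u (A1,B1) → u (A2,B2) → h (A3,B3) → u (A4,B4) → t (A6,B5) → u (A7,B6) → h (A8,B7) → t (A9,B8) → h (A10,B10).
So the longest common subsequence has length 9.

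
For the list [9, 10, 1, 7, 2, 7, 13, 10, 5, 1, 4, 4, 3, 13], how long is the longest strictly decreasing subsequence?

5

One longest decreasing subsequence is 9, 7, 5, 4, 3 (positions 1,4,9,11,13), of length 5; no longer one exists.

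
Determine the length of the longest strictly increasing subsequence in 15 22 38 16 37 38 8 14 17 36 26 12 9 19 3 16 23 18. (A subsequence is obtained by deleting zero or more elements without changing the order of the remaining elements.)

5

Scanning left to right, the best length ending at each element is: 15→1, 22→2, 38→3, 16→2, 37→3, 38→4, 8→1, 14→2, 17→3, 36→4, 26→4, 12→2, 9→2, 19→4, 3→1, 16→3, 23→5, 18→4.
So the longest increasing subsequence has length 5, e.g. 15, 16, 17, 19, 23.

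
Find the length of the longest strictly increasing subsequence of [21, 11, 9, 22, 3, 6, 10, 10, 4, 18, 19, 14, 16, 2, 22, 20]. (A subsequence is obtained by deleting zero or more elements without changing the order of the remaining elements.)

6

Let dp[i] be the longest increasing subsequence ending at position i. Then dp = [1, 1, 1, 2, 1, 2, 3, 3, 2, 4, 5, 4, 5, 1, 6, 6].
The maximum is 6; one witness is 3, 6, 10, 18, 19, 22 at positions 5,6,7,10,11,15.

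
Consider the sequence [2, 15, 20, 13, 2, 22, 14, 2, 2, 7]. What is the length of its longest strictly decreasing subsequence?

3

Let dp[i] be the longest decreasing subsequence ending at position i. Then dp = [1, 1, 1, 2, 3, 1, 2, 3, 3, 3].
The maximum is 3; one witness is 15, 13, 2 at positions 2,4,5.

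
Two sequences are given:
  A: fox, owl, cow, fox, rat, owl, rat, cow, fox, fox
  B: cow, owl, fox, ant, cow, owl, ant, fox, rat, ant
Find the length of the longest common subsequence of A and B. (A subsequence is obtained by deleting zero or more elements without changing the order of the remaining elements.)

A longest common subsequence is fox, owl, fox, rat (length 4); the LCS DP confirms no longer common subsequence exists.

4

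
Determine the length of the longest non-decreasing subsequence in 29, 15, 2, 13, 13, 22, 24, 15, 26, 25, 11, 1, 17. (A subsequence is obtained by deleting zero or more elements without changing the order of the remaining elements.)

Scanning left to right, the best length ending at each element is: 29→1, 15→1, 2→1, 13→2, 13→3, 22→4, 24→5, 15→4, 26→6, 25→6, 11→2, 1→1, 17→5.
So the longest non-decreasing subsequence has length 6, e.g. 2, 13, 13, 22, 24, 26.

6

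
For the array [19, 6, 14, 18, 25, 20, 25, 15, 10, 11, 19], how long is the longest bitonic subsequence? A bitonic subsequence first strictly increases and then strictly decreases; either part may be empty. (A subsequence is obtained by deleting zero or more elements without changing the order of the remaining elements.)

Let inc[i] be the LIS ending at i and dec[i] the longest strictly decreasing subsequence starting at i. inc = [1, 1, 2, 3, 4, 4, 5, 3, 2, 3, 4], dec = [4, 1, 2, 3, 4, 3, 3, 2, 1, 1, 1].
max_i inc[i]+dec[i]−1 = 7, with one witness 6, 14, 18, 25, 20, 15, 11.

7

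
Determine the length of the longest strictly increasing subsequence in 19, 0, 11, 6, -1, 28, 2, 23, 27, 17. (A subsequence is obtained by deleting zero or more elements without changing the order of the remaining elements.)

4

Let dp[i] be the longest increasing subsequence ending at position i. Then dp = [1, 1, 2, 2, 1, 3, 2, 3, 4, 3].
The maximum is 4; one witness is 0, 11, 23, 27 at positions 2,3,8,9.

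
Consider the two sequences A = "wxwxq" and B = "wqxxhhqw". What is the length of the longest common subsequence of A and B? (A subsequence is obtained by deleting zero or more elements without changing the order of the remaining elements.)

A longest common subsequence is wxxq (length 4); the LCS DP confirms no longer common subsequence exists.

4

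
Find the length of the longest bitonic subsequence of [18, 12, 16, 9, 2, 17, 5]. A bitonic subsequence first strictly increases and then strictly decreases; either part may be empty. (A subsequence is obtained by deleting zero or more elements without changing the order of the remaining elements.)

One longest bitonic subsequence is 18, 16, 9, 5 (positions 1,3,4,7): it rises to 18 then falls. Length 4 is optimal.

4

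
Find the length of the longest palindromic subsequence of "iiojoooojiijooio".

One longest palindromic subsequence is ooojiijooo (positions 3,7,8,9,10,11,12,13,14,16); it reads the same forward and backward, and the interval DP gives dp[1][16] = 10.

10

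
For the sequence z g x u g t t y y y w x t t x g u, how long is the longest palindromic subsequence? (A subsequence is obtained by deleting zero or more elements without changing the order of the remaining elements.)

One longest palindromic subsequence is ugttyyyttgu (positions 4,5,6,7,8,9,10,13,14,16,17); it reads the same forward and backward, and the interval DP gives dp[1][17] = 11.

11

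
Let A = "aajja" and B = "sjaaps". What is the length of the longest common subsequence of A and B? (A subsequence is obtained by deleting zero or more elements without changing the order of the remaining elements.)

2

Backtracking the LCS table gives one alignment: a (A1,B3) → a (A2,B4).
So the longest common subsequence has length 2.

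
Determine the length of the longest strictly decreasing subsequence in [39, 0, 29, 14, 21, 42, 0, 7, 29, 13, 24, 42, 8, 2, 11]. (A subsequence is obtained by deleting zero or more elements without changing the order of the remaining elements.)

6

Scanning left to right, the best length ending at each element is: 39→1, 0→2, 29→2, 14→3, 21→3, 42→1, 0→4, 7→4, 29→2, 13→4, 24→3, 42→1, 8→5, 2→6, 11→5.
So the longest decreasing subsequence has length 6, e.g. 39, 29, 14, 13, 8, 2.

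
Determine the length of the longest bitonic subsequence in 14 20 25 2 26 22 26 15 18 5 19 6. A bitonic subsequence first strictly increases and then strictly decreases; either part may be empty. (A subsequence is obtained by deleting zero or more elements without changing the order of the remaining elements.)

7

Let inc[i] be the LIS ending at i and dec[i] the longest strictly decreasing subsequence starting at i. inc = [1, 2, 3, 1, 4, 3, 4, 2, 3, 2, 4, 3], dec = [2, 3, 4, 1, 4, 3, 3, 2, 2, 1, 2, 1].
max_i inc[i]+dec[i]−1 = 7, with one witness 14, 20, 25, 26, 22, 19, 6.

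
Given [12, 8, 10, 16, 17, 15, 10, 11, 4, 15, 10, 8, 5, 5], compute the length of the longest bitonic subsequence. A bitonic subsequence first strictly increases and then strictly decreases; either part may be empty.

9

One longest bitonic subsequence is 8, 10, 16, 17, 15, 11, 10, 8, 5 (positions 2,3,4,5,6,8,11,12,14): it rises to 17 then falls. Length 9 is optimal.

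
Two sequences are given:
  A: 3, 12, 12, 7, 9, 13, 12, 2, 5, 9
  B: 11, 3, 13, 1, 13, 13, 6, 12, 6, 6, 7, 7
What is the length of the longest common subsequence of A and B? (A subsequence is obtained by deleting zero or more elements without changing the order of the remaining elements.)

Backtracking the LCS table gives one alignment: 3 (A1,B2) → 12 (A2,B8) → 7 (A4,B12).
So the longest common subsequence has length 3.

3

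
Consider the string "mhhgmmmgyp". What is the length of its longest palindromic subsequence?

5

Using dp[i][j] = 2 + dp[i+1][j−1] if the ends match, else max(dp[i+1][j], dp[i][j−1]):
dp[1][10] = 5. A witness is gmmmg at positions 4,5,6,7,8.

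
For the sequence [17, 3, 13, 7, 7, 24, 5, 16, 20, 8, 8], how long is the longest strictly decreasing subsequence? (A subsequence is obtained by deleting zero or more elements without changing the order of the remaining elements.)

One longest decreasing subsequence is 17, 13, 7, 5 (positions 1,3,4,7), of length 4; no longer one exists.

4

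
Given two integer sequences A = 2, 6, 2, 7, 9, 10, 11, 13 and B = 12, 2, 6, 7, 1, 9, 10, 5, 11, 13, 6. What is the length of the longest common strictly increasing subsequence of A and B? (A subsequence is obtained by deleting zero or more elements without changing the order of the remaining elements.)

7

For each value that appears in both, track the longest common increasing run ending there.
The best achievable length is 7; one witness is 2, 6, 7, 9, 10, 11, 13 (A-positions 1,2,4,5,6,7,8, B-positions 2,3,4,6,7,9,10).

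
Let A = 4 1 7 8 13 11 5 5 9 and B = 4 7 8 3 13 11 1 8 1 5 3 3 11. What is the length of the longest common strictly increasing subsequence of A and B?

4

For each value that appears in both, track the longest common increasing run ending there.
The best achievable length is 4; one witness is 4, 7, 8, 13 (A-positions 1,3,4,5, B-positions 1,2,3,5).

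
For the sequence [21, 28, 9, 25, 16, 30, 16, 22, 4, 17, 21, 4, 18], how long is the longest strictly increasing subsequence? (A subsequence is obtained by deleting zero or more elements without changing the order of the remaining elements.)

One longest increasing subsequence is 9, 16, 17, 21 (positions 3,5,10,11), of length 4; no longer one exists.

4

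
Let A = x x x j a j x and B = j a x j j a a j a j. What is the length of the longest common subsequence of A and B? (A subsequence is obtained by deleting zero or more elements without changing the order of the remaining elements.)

4

A longest common subsequence is xjaj (length 4); the LCS DP confirms no longer common subsequence exists.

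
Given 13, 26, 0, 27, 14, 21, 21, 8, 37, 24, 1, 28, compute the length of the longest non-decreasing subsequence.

6

One longest non-decreasing subsequence is 13, 14, 21, 21, 24, 28 (positions 1,5,6,7,10,12), of length 6; no longer one exists.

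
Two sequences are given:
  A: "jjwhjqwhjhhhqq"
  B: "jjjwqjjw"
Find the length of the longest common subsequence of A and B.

5

Backtracking the LCS table gives one alignment: j (A1,B2) → j (A2,B3) → w (A3,B4) → j (A5,B7) → w (A7,B8).
So the longest common subsequence has length 5.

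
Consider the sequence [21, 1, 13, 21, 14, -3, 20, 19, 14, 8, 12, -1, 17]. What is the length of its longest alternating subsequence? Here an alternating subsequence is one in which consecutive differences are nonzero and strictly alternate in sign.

Track the best alternating length ending on an up-step vs a down-step at each position: up/down = 1/1, 1/2, 3/2, 3/1, 3/4, 1/4, 5/4, 5/6, 5/6, 5/6, 7/6, 5/8, 9/6.
The maximum over both is 9; one such subsequence is 21, 1, 21, 14, 20, 8, 12, -1, 17.

9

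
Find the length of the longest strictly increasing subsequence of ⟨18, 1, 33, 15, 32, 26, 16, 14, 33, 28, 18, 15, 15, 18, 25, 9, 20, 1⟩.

5

Scanning left to right, the best length ending at each element is: 18→1, 1→1, 33→2, 15→2, 32→3, 26→3, 16→3, 14→2, 33→4, 28→4, 18→4, 15→3, 15→3, 18→4, 25→5, 9→2, 20→5, 1→1.
So the longest increasing subsequence has length 5, e.g. 1, 15, 16, 18, 25.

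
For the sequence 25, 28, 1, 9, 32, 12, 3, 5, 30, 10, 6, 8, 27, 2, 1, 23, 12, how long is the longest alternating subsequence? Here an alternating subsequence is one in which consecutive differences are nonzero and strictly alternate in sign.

A longest alternating subsequence is 25, 28, 1, 32, 12, 30, 6, 8, 2, 23, 12 (positions 1,2,3,5,6,9,11,12,14,16,17); its 10 consecutive differences strictly alternate in sign, and length 11 is optimal.

11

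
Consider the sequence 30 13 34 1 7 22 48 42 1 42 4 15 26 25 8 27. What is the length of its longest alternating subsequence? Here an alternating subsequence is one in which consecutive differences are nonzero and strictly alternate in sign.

11

Track the best alternating length ending on an up-step vs a down-step at each position: up/down = 1/1, 1/2, 3/1, 1/4, 5/4, 5/4, 5/1, 5/6, 1/6, 7/6, 7/8, 9/8, 9/8, 9/10, 9/10, 11/8.
The maximum over both is 11; one such subsequence is 30, 13, 34, 1, 7, 1, 42, 4, 26, 25, 27.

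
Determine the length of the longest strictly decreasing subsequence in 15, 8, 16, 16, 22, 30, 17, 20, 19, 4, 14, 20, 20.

One longest decreasing subsequence is 22, 20, 19, 4 (positions 5,8,9,10), of length 4; no longer one exists.

4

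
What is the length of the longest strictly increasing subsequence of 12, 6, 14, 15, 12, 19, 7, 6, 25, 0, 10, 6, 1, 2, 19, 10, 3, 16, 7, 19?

Scanning left to right, the best length ending at each element is: 12→1, 6→1, 14→2, 15→3, 12→2, 19→4, 7→2, 6→1, 25→5, 0→1, 10→3, 6→2, 1→2, 2→3, 19→4, 10→4, 3→4, 16→5, 7→5, 19→6.
So the longest increasing subsequence has length 6, e.g. 0, 1, 2, 10, 16, 19.

6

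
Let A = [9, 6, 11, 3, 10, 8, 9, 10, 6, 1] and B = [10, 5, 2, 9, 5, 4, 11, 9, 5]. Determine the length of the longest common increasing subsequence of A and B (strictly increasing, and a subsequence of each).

A longest common strictly increasing subsequence is 9, 11 (length 2); it appears in order in both A and B, and no longer such subsequence exists.

2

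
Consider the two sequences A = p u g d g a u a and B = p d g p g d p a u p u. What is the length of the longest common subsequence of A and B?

5

Backtracking the LCS table gives one alignment: p (A1,B4) → g (A3,B5) → d (A4,B6) → a (A6,B8) → u (A7,B11).
So the longest common subsequence has length 5.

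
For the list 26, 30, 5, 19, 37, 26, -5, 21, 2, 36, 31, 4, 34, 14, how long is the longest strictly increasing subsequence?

Scanning left to right, the best length ending at each element is: 26→1, 30→2, 5→1, 19→2, 37→3, 26→3, -5→1, 21→3, 2→2, 36→4, 31→4, 4→3, 34→5, 14→4.
So the longest increasing subsequence has length 5, e.g. 5, 19, 26, 31, 34.

5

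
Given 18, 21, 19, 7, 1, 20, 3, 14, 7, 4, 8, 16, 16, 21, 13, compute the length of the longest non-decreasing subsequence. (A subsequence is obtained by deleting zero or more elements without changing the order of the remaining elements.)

Let dp[i] be the longest non-decreasing subsequence ending at position i. Then dp = [1, 2, 2, 1, 1, 3, 2, 3, 3, 3, 4, 5, 6, 7, 5].
The maximum is 7; one witness is 1, 3, 7, 8, 16, 16, 21 at positions 5,7,9,11,12,13,14.

7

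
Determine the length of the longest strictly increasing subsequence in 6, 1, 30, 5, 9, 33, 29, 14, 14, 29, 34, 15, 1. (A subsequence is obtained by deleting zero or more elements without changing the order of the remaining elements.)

6

One longest increasing subsequence is 1, 5, 9, 14, 29, 34 (positions 2,4,5,8,10,11), of length 6; no longer one exists.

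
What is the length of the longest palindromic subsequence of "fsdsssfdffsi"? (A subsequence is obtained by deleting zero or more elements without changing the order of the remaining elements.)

7

Using dp[i][j] = 2 + dp[i+1][j−1] if the ends match, else max(dp[i+1][j], dp[i][j−1]):
dp[1][12] = 7. A witness is sdsssds at positions 2,3,4,5,6,8,11.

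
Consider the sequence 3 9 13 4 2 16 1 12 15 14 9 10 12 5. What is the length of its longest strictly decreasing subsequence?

Let dp[i] be the longest decreasing subsequence ending at position i. Then dp = [1, 1, 1, 2, 3, 1, 4, 2, 2, 3, 4, 4, 4, 5].
The maximum is 5; one witness is 16, 15, 14, 9, 5 at positions 6,9,10,11,14.

5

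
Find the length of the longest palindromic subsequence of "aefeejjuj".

One longest palindromic subsequence is juj (positions 6,8,9); it reads the same forward and backward, and the interval DP gives dp[1][9] = 3.

3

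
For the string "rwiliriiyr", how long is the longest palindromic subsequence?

7

Using dp[i][j] = 2 + dp[i+1][j−1] if the ends match, else max(dp[i+1][j], dp[i][j−1]):
dp[1][10] = 7. A witness is riiriir at positions 1,3,5,6,7,8,10.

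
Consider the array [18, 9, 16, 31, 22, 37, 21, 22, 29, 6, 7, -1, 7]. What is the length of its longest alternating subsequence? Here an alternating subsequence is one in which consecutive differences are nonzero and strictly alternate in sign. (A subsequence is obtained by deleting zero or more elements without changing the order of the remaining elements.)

11

A longest alternating subsequence is 18, 9, 31, 22, 37, 21, 22, 6, 7, -1, 7 (positions 1,2,4,5,6,7,8,10,11,12,13); its 10 consecutive differences strictly alternate in sign, and length 11 is optimal.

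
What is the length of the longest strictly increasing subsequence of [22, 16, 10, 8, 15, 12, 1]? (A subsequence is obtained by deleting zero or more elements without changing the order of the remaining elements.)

2

One longest increasing subsequence is 10, 15 (positions 3,5), of length 2; no longer one exists.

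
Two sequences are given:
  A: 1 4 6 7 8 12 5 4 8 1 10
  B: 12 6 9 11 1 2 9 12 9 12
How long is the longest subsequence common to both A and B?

2

Backtracking the LCS table gives one alignment: 1 (A1,B5) → 12 (A6,B10).
So the longest common subsequence has length 2.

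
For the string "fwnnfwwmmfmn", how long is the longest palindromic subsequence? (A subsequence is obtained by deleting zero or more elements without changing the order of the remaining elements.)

One longest palindromic subsequence is nfmmfn (positions 3,5,8,9,10,12); it reads the same forward and backward, and the interval DP gives dp[1][12] = 6.

6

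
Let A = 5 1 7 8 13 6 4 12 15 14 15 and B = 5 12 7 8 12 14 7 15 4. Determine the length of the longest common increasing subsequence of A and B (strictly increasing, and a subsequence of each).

For each value that appears in both, track the longest common increasing run ending there.
The best achievable length is 6; one witness is 5, 7, 8, 12, 14, 15 (A-positions 1,3,4,8,10,11, B-positions 1,3,4,5,6,8).

6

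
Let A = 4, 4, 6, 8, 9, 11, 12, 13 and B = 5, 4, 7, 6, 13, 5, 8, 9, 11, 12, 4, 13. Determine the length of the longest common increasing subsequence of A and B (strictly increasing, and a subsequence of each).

7

For each value that appears in both, track the longest common increasing run ending there.
The best achievable length is 7; one witness is 4, 6, 8, 9, 11, 12, 13 (A-positions 1,3,4,5,6,7,8, B-positions 2,4,7,8,9,10,12).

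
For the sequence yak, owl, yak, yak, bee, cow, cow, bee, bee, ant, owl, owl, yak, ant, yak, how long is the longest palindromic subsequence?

8

One longest palindromic subsequence is yak yak bee cow cow bee yak yak (positions 1,4,5,6,7,9,13,15); it reads the same forward and backward, and the interval DP gives dp[1][15] = 8.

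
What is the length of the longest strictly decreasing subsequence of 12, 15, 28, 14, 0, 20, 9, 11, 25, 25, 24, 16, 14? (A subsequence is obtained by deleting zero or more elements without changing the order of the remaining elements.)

One longest decreasing subsequence is 28, 25, 24, 16, 14 (positions 3,9,11,12,13), of length 5; no longer one exists.

5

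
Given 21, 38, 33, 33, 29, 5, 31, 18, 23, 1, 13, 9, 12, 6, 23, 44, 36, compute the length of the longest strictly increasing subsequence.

One longest increasing subsequence is 5, 9, 12, 23, 44 (positions 6,12,13,15,16), of length 5; no longer one exists.

5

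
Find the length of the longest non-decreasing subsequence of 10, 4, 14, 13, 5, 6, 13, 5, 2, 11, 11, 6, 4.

Let dp[i] be the longest non-decreasing subsequence ending at position i. Then dp = [1, 1, 2, 2, 2, 3, 4, 3, 1, 4, 5, 4, 2].
The maximum is 5; one witness is 4, 5, 6, 11, 11 at positions 2,5,6,10,11.

5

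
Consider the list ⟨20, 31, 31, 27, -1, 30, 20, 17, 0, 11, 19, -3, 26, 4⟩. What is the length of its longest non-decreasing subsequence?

5

Let dp[i] be the longest non-decreasing subsequence ending at position i. Then dp = [1, 2, 3, 2, 1, 3, 2, 2, 2, 3, 4, 1, 5, 3].
The maximum is 5; one witness is -1, 0, 11, 19, 26 at positions 5,9,10,11,13.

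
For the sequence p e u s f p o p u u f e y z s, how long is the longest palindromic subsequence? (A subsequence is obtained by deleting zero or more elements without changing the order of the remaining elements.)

One longest palindromic subsequence is sfpopfs (positions 4,5,6,7,8,11,15); it reads the same forward and backward, and the interval DP gives dp[1][15] = 7.

7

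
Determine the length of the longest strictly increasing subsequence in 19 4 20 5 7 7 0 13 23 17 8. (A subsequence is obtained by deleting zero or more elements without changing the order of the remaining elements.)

One longest increasing subsequence is 4, 5, 7, 13, 23 (positions 2,4,5,8,9), of length 5; no longer one exists.

5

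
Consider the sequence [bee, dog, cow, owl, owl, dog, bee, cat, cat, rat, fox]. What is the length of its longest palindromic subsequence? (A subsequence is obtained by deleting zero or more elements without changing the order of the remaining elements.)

Using dp[i][j] = 2 + dp[i+1][j−1] if the ends match, else max(dp[i+1][j], dp[i][j−1]):
dp[1][11] = 6. A witness is bee dog owl owl dog bee at positions 1,2,4,5,6,7.

6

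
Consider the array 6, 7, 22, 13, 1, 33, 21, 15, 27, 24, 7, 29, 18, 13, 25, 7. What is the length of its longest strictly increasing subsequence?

One longest increasing subsequence is 6, 7, 13, 21, 27, 29 (positions 1,2,4,7,9,12), of length 6; no longer one exists.

6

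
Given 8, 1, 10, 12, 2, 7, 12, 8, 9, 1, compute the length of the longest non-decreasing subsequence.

Let dp[i] be the longest non-decreasing subsequence ending at position i. Then dp = [1, 1, 2, 3, 2, 3, 4, 4, 5, 2].
The maximum is 5; one witness is 1, 2, 7, 8, 9 at positions 2,5,6,8,9.

5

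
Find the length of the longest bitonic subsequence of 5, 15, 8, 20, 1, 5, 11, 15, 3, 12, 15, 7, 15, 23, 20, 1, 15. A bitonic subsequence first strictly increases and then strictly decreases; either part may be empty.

8

Let inc[i] be the LIS ending at i and dec[i] the longest strictly decreasing subsequence starting at i. inc = [1, 2, 2, 3, 1, 2, 3, 4, 2, 4, 5, 3, 5, 6, 6, 1, 5], dec = [3, 5, 4, 5, 1, 3, 3, 4, 2, 3, 3, 2, 2, 3, 2, 1, 1].
max_i inc[i]+dec[i]−1 = 8, with one witness 5, 8, 11, 12, 15, 23, 20, 15.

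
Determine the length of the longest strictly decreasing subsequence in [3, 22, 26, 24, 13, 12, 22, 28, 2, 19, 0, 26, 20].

Let dp[i] be the longest decreasing subsequence ending at position i. Then dp = [1, 1, 1, 2, 3, 4, 3, 1, 5, 4, 6, 2, 4].
The maximum is 6; one witness is 26, 24, 13, 12, 2, 0 at positions 3,4,5,6,9,11.

6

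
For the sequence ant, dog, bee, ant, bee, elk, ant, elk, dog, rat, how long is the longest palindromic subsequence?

Using dp[i][j] = 2 + dp[i+1][j−1] if the ends match, else max(dp[i+1][j], dp[i][j−1]):
dp[1][10] = 5. A witness is dog elk ant elk dog at positions 2,6,7,8,9.

5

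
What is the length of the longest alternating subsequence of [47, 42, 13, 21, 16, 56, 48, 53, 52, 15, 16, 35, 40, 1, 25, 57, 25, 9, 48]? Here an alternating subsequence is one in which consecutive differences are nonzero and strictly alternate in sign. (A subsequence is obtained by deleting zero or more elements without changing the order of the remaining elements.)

Track the best alternating length ending on an up-step vs a down-step at each position: up/down = 1/1, 1/2, 1/2, 3/2, 3/4, 5/1, 5/6, 7/6, 7/8, 3/8, 9/8, 9/8, 9/8, 1/10, 11/10, 11/1, 11/12, 11/12, 13/12.
The maximum over both is 13; one such subsequence is 47, 13, 21, 16, 56, 48, 53, 15, 16, 1, 57, 25, 48.

13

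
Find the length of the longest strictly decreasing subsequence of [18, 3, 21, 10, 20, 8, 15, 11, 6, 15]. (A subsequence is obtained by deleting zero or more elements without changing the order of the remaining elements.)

5

Let dp[i] be the longest decreasing subsequence ending at position i. Then dp = [1, 2, 1, 2, 2, 3, 3, 4, 5, 3].
The maximum is 5; one witness is 21, 20, 15, 11, 6 at positions 3,5,7,8,9.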